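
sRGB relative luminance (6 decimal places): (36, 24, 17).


Linearize each channel (sRGB transfer function): c = v/255; c_lin = c/12.92 if c ≤ 0.04045, else ((c+0.055)/1.055)^2.4
  R: 36/255 ≈ 0.141176 > 0.04045 → ((0.141176+0.055)/1.055)^2.4 ≈ 0.017642
  G: 24/255 ≈ 0.094118 > 0.04045 → ((0.094118+0.055)/1.055)^2.4 ≈ 0.009134
  B: 17/255 ≈ 0.066667 > 0.04045 → ((0.066667+0.055)/1.055)^2.4 ≈ 0.005605
R_lin = 0.017642, G_lin = 0.009134, B_lin = 0.005605
L = 0.2126×R + 0.7152×G + 0.0722×B
L = 0.2126×0.017642 + 0.7152×0.009134 + 0.0722×0.005605
L ≈ 0.010688


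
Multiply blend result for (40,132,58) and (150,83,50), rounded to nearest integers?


Multiply: C = A×B/255, rounded to nearest integer
R: 40×150/255 = 6000/255 ≈ 23.529 → 24
G: 132×83/255 = 10956/255 ≈ 42.965 → 43
B: 58×50/255 = 2900/255 ≈ 11.373 → 11
= RGB(24, 43, 11)


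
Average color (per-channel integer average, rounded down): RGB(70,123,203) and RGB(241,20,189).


Midpoint: each channel = ⌊(C₁+C₂)/2⌋
R: ⌊(70+241)/2⌋ = 155
G: ⌊(123+20)/2⌋ = 71
B: ⌊(203+189)/2⌋ = 196
= RGB(155, 71, 196)


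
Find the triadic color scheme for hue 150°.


Triadic: equally spaced at 120° intervals
H1 = 150°
H2 = (150 + 120) mod 360 = 270°
H3 = (150 + 240) mod 360 = 30°
Triadic = 150°, 270°, 30°


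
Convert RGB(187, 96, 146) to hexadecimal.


R = 187 → BB (hex)
G = 96 → 60 (hex)
B = 146 → 92 (hex)
Hex = #BB6092


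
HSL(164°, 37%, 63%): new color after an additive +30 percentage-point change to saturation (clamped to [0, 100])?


Original S = 37%
Adjustment = +30 percentage points
New S = 37 + (30) = 67
Clamp to [0, 100] → 67
= HSL(164°, 67%, 63%)


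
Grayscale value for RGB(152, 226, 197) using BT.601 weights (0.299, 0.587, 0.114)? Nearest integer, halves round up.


Gray = 0.299×R + 0.587×G + 0.114×B
Gray = 0.299×152 + 0.587×226 + 0.114×197
Gray = 45.448 + 132.662 + 22.458
Gray = 200.568 → round half up → 201
Gray = 201


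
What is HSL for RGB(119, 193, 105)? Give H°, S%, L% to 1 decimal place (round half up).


Normalize: R'=119/255≈0.4667, G'=193/255≈0.7569, B'=105/255≈0.4118
Max=193/255, Min=105/255, Δ=Max-Min=88/255
L = (Max+Min)/2 = (193+105)/510 = 298/510 = 0.58431… → L = 58.4%
L > 0.5 → S = Δ/(2-Max-Min) = 88/(510-193-105) = 88/212 = 0.41509… → S = 41.5%
(the 1/255 factors cancel in S and H, so raw channel differences can be used)
Max is G' → H = 60 × ((B-R)/Δ + 2) = 60 × ((105-119)/88 + 2)
  -14/88 + 2 = -0.1590… + 2 = 1.8409…
  H = 60 × 1.8409… = 110.454…° → H = 110.5°
= HSL(110.5°, 41.5%, 58.4%)


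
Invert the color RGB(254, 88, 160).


Invert: (255-R, 255-G, 255-B)
R: 255-254 = 1
G: 255-88 = 167
B: 255-160 = 95
= RGB(1, 167, 95)


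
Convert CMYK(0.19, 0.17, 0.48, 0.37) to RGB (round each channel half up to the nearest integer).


R = 255 × (1-C) × (1-K) = 255 × 0.81 × 0.63 = 130.1265 → 130
G = 255 × (1-M) × (1-K) = 255 × 0.83 × 0.63 = 133.3395 → 133
B = 255 × (1-Y) × (1-K) = 255 × 0.52 × 0.63 = 83.538 → 84
= RGB(130, 133, 84)


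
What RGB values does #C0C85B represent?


C0 → 192 (R)
C8 → 200 (G)
5B → 91 (B)
= RGB(192, 200, 91)


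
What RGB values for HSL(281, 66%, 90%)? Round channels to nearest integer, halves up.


H=281°, S=0.66, L=0.90
C = (1-|2L-1|)×S = (1-|0.80|)×0.66 = 0.132
H' = H/60 = 281/60 ≈ 4.6833; X = C×(1-|H' mod 2 - 1|) = 0.0902
m = L - C/2 = 0.90 - 0.066 = 0.834
Sector ⌊H'⌋ = 4 → (R',G',B') = (0.0902, 0.0, 0.132)
RGB = ((R'+m)×255, (G'+m)×255, (B'+m)×255) = (235.671, 212.67, 246.33)
Round half up → RGB(236, 213, 246)


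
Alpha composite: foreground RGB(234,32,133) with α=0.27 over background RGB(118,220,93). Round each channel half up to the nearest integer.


C = α×F + (1-α)×B, with 1-α = 0.73
R: 0.27×234 + 0.73×118 = 63.18 + 86.14 = 149.32 → 149
G: 0.27×32 + 0.73×220 = 8.64 + 160.60 = 169.24 → 169
B: 0.27×133 + 0.73×93 = 35.91 + 67.89 = 103.80 → 104
= RGB(149, 169, 104)


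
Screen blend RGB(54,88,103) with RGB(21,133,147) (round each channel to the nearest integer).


Screen: C = 255 - (255-A)×(255-B)/255, rounded to nearest integer
R: 255 - (255-54)×(255-21)/255 = 255 - 47034/255 ≈ 255 - 184.447 = 70.553 → 71
G: 255 - (255-88)×(255-133)/255 = 255 - 20374/255 ≈ 255 - 79.898 = 175.102 → 175
B: 255 - (255-103)×(255-147)/255 = 255 - 16416/255 ≈ 255 - 64.376 = 190.624 → 191
= RGB(71, 175, 191)


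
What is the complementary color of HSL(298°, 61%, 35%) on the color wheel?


Complement = opposite side of color wheel = hue + 180°
H' = (298 + 180) mod 360 = 118°
S and L unchanged.
= HSL(118°, 61%, 35%)


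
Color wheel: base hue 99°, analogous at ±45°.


Base hue: 99°
Left analog: (99 - 45) mod 360 = 54°
Right analog: (99 + 45) mod 360 = 144°
Analogous hues = 54° and 144°


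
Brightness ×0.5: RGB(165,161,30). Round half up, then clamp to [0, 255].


Multiply each channel by 0.5, round half up, clamp to [0, 255]
R: 165×0.5 = 82.5 → round → 83
G: 161×0.5 = 80.5 → round → 81
B: 30×0.5 = 15
= RGB(83, 81, 15)


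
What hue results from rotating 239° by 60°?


New hue = (H + rotation) mod 360
New hue = (239 + 60) mod 360
= 299 mod 360
= 299°


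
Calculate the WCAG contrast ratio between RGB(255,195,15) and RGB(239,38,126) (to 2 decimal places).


Linearize each sRGB channel c=v/255: c/12.92 if c ≤ 0.04045 else ((c+0.055)/1.055)^2.4
L = 0.2126×R_lin + 0.7152×G_lin + 0.0722×B_lin
Color 1 (255,195,15):
  R=255: 255/255≈1.0000 > 0.04045 → ((1.0000+0.055)/1.055)^2.4 ≈ 1.00000
  G=195: 195/255≈0.7647 > 0.04045 → ((0.7647+0.055)/1.055)^2.4 ≈ 0.54572
  B=15: 15/255≈0.0588 > 0.04045 → ((0.0588+0.055)/1.055)^2.4 ≈ 0.00478
  L1 = 0.2126×1.00000 + 0.7152×0.54572 + 0.0722×0.00478 ≈ 0.60325
Color 2 (239,38,126):
  R=239: 239/255≈0.9373 > 0.04045 → ((0.9373+0.055)/1.055)^2.4 ≈ 0.86316
  G=38: 38/255≈0.1490 > 0.04045 → ((0.1490+0.055)/1.055)^2.4 ≈ 0.01938
  B=126: 126/255≈0.4941 > 0.04045 → ((0.4941+0.055)/1.055)^2.4 ≈ 0.20864
  L2 = 0.2126×0.86316 + 0.7152×0.01938 + 0.0722×0.20864 ≈ 0.21243
Lighter = 0.60325, Darker = 0.21243
Ratio = (L_lighter + 0.05) / (L_darker + 0.05)
Ratio = (0.60325 + 0.05) / (0.21243 + 0.05) = 0.65325 / 0.26243 ≈ 2.4892
Ratio ≈ 2.49:1


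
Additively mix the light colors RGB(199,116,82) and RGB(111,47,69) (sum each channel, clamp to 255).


Additive: each channel = min(255, C₁+C₂)
R: 199+111 = 310 → 255
G: 116+47 = 163 → 163
B: 82+69 = 151 → 151
= RGB(255, 163, 151)


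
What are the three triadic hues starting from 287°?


Triadic: equally spaced at 120° intervals
H1 = 287°
H2 = (287 + 120) mod 360 = 47°
H3 = (287 + 240) mod 360 = 167°
Triadic = 287°, 47°, 167°


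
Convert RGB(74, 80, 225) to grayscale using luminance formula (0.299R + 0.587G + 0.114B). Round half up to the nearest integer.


Gray = 0.299×R + 0.587×G + 0.114×B
Gray = 0.299×74 + 0.587×80 + 0.114×225
Gray = 22.126 + 46.960 + 25.650
Gray = 94.736 → round half up → 95
Gray = 95


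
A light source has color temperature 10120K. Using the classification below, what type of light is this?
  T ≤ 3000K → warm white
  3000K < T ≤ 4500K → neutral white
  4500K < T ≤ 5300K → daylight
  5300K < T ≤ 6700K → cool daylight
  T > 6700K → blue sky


Temperature: 10120K
10120K > 6700K → blue sky
Classification: blue sky


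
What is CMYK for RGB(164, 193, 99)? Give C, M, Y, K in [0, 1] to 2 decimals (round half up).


R'=164/255≈0.6431, G'=193/255≈0.7569, B'=99/255≈0.3882
K = 1 - max(R',G',B') = 1 - 193/255 = 62/255 = 0.24313… → 0.24
(1-R'-K)/(1-K) simplifies to (max-R)/max with max = 193:
C = (193-164)/193 = 29/193 = 0.15025… → 0.15
M = (193-193)/193 = 0/193 = 0 → 0.00
Y = (193-99)/193 = 94/193 = 0.48704… → 0.49
= CMYK(0.15, 0.00, 0.49, 0.24)


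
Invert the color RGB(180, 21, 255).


Invert: (255-R, 255-G, 255-B)
R: 255-180 = 75
G: 255-21 = 234
B: 255-255 = 0
= RGB(75, 234, 0)


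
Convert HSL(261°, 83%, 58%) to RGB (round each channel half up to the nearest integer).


H=261°, S=0.83, L=0.58
C = (1-|2L-1|)×S = (1-|0.16|)×0.83 = 0.6972
H' = H/60 = 261/60 ≈ 4.3500; X = C×(1-|H' mod 2 - 1|) = 0.24402
m = L - C/2 = 0.58 - 0.3486 = 0.2314
Sector ⌊H'⌋ = 4 → (R',G',B') = (0.24402, 0.0, 0.6972)
RGB = ((R'+m)×255, (G'+m)×255, (B'+m)×255) = (121.2321, 59.007, 236.793)
Round half up → RGB(121, 59, 237)


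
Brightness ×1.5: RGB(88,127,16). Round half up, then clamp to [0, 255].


Multiply each channel by 1.5, round half up, clamp to [0, 255]
R: 88×1.5 = 132
G: 127×1.5 = 190.5 → round → 191
B: 16×1.5 = 24
= RGB(132, 191, 24)


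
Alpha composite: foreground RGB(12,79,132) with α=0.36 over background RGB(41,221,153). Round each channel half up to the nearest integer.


C = α×F + (1-α)×B, with 1-α = 0.64
R: 0.36×12 + 0.64×41 = 4.32 + 26.24 = 30.56 → 31
G: 0.36×79 + 0.64×221 = 28.44 + 141.44 = 169.88 → 170
B: 0.36×132 + 0.64×153 = 47.52 + 97.92 = 145.44 → 145
= RGB(31, 170, 145)


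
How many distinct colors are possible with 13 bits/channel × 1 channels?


Total bits = 13 bits/channel × 1 channels = 13 bits
Distinct colors = 2^13
= 8,192 colors


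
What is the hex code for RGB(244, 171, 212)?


R = 244 → F4 (hex)
G = 171 → AB (hex)
B = 212 → D4 (hex)
Hex = #F4ABD4


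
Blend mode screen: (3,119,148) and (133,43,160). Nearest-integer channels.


Screen: C = 255 - (255-A)×(255-B)/255, rounded to nearest integer
R: 255 - (255-3)×(255-133)/255 = 255 - 30744/255 ≈ 255 - 120.565 = 134.435 → 134
G: 255 - (255-119)×(255-43)/255 = 255 - 28832/255 ≈ 255 - 113.067 = 141.933 → 142
B: 255 - (255-148)×(255-160)/255 = 255 - 10165/255 ≈ 255 - 39.863 = 215.137 → 215
= RGB(134, 142, 215)


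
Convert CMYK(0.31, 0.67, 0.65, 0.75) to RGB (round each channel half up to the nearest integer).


R = 255 × (1-C) × (1-K) = 255 × 0.69 × 0.25 = 43.9875 → 44
G = 255 × (1-M) × (1-K) = 255 × 0.33 × 0.25 = 21.0375 → 21
B = 255 × (1-Y) × (1-K) = 255 × 0.35 × 0.25 = 22.3125 → 22
= RGB(44, 21, 22)


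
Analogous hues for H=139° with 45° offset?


Base hue: 139°
Left analog: (139 - 45) mod 360 = 94°
Right analog: (139 + 45) mod 360 = 184°
Analogous hues = 94° and 184°


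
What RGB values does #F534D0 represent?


F5 → 245 (R)
34 → 52 (G)
D0 → 208 (B)
= RGB(245, 52, 208)


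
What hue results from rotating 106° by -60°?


New hue = (H + rotation) mod 360
New hue = (106 -60) mod 360
= 46 mod 360
= 46°


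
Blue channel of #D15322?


Color: #D15322
R = D1 = 209
G = 53 = 83
B = 22 = 34
Blue = 34


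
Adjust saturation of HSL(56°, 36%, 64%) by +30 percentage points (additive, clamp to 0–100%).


Original S = 36%
Adjustment = +30 percentage points
New S = 36 + (30) = 66
Clamp to [0, 100] → 66
= HSL(56°, 66%, 64%)


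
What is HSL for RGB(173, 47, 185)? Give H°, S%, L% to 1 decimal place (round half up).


Normalize: R'=173/255≈0.6784, G'=47/255≈0.1843, B'=185/255≈0.7255
Max=185/255, Min=47/255, Δ=Max-Min=138/255
L = (Max+Min)/2 = (185+47)/510 = 232/510 = 0.45490… → L = 45.5%
L ≤ 0.5 → S = Δ/(Max+Min) = 138/(185+47) = 138/232 = 0.59482… → S = 59.5%
(the 1/255 factors cancel in S and H, so raw channel differences can be used)
Max is B' → H = 60 × ((R-G)/Δ + 4) = 60 × ((173-47)/138 + 4)
  126/138 + 4 = 0.9130… + 4 = 4.9130…
  H = 60 × 4.9130… = 294.782…° → H = 294.8°
= HSL(294.8°, 59.5%, 45.5%)


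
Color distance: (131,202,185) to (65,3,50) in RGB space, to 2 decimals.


d = √[(R₁-R₂)² + (G₁-G₂)² + (B₁-B₂)²]
d = √[(131-65)² + (202-3)² + (185-50)²]
d = √[4356 + 39601 + 18225]
d = √62182
d ≈ 249.36


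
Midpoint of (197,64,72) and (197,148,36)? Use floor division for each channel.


Midpoint: each channel = ⌊(C₁+C₂)/2⌋
R: ⌊(197+197)/2⌋ = 197
G: ⌊(64+148)/2⌋ = 106
B: ⌊(72+36)/2⌋ = 54
= RGB(197, 106, 54)


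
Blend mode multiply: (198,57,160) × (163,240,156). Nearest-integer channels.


Multiply: C = A×B/255, rounded to nearest integer
R: 198×163/255 = 32274/255 ≈ 126.565 → 127
G: 57×240/255 = 13680/255 ≈ 53.647 → 54
B: 160×156/255 = 24960/255 ≈ 97.882 → 98
= RGB(127, 54, 98)


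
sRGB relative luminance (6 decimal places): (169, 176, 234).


Linearize each channel (sRGB transfer function): c = v/255; c_lin = c/12.92 if c ≤ 0.04045, else ((c+0.055)/1.055)^2.4
  R: 169/255 ≈ 0.662745 > 0.04045 → ((0.662745+0.055)/1.055)^2.4 ≈ 0.396755
  G: 176/255 ≈ 0.690196 > 0.04045 → ((0.690196+0.055)/1.055)^2.4 ≈ 0.434154
  B: 234/255 ≈ 0.917647 > 0.04045 → ((0.917647+0.055)/1.055)^2.4 ≈ 0.822786
R_lin = 0.396755, G_lin = 0.434154, B_lin = 0.822786
L = 0.2126×R + 0.7152×G + 0.0722×B
L = 0.2126×0.396755 + 0.7152×0.434154 + 0.0722×0.822786
L ≈ 0.454262


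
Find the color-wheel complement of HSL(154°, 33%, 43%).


Complement = opposite side of color wheel = hue + 180°
H' = (154 + 180) mod 360 = 334°
S and L unchanged.
= HSL(334°, 33%, 43%)


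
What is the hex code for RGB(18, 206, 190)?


R = 18 → 12 (hex)
G = 206 → CE (hex)
B = 190 → BE (hex)
Hex = #12CEBE


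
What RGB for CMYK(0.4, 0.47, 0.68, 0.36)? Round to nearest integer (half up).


R = 255 × (1-C) × (1-K) = 255 × 0.60 × 0.64 = 97.92 → 98
G = 255 × (1-M) × (1-K) = 255 × 0.53 × 0.64 = 86.496 → 86
B = 255 × (1-Y) × (1-K) = 255 × 0.32 × 0.64 = 52.224 → 52
= RGB(98, 86, 52)


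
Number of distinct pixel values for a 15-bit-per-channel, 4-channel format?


Total bits = 15 bits/channel × 4 channels = 60 bits
Distinct pixel values = 2^60
= 1,152,921,504,606,846,976 pixel values


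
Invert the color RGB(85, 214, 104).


Invert: (255-R, 255-G, 255-B)
R: 255-85 = 170
G: 255-214 = 41
B: 255-104 = 151
= RGB(170, 41, 151)


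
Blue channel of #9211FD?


Color: #9211FD
R = 92 = 146
G = 11 = 17
B = FD = 253
Blue = 253


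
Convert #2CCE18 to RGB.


2C → 44 (R)
CE → 206 (G)
18 → 24 (B)
= RGB(44, 206, 24)


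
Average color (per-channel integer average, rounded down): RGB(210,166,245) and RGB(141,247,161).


Midpoint: each channel = ⌊(C₁+C₂)/2⌋
R: ⌊(210+141)/2⌋ = 175
G: ⌊(166+247)/2⌋ = 206
B: ⌊(245+161)/2⌋ = 203
= RGB(175, 206, 203)


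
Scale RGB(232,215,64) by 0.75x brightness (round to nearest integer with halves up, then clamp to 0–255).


Multiply each channel by 0.75, round half up, clamp to [0, 255]
R: 232×0.75 = 174
G: 215×0.75 = 161.25 → round → 161
B: 64×0.75 = 48
= RGB(174, 161, 48)


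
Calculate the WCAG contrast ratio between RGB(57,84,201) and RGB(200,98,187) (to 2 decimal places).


Linearize each sRGB channel c=v/255: c/12.92 if c ≤ 0.04045 else ((c+0.055)/1.055)^2.4
L = 0.2126×R_lin + 0.7152×G_lin + 0.0722×B_lin
Color 1 (57,84,201):
  R=57: 57/255≈0.2235 > 0.04045 → ((0.2235+0.055)/1.055)^2.4 ≈ 0.04092
  G=84: 84/255≈0.3294 > 0.04045 → ((0.3294+0.055)/1.055)^2.4 ≈ 0.08866
  B=201: 201/255≈0.7882 > 0.04045 → ((0.7882+0.055)/1.055)^2.4 ≈ 0.58408
  L1 = 0.2126×0.04092 + 0.7152×0.08866 + 0.0722×0.58408 ≈ 0.11428
Color 2 (200,98,187):
  R=200: 200/255≈0.7843 > 0.04045 → ((0.7843+0.055)/1.055)^2.4 ≈ 0.57758
  G=98: 98/255≈0.3843 > 0.04045 → ((0.3843+0.055)/1.055)^2.4 ≈ 0.12214
  B=187: 187/255≈0.7333 > 0.04045 → ((0.7333+0.055)/1.055)^2.4 ≈ 0.49693
  L2 = 0.2126×0.57758 + 0.7152×0.12214 + 0.0722×0.49693 ≈ 0.24603
Lighter = 0.24603, Darker = 0.11428
Ratio = (L_lighter + 0.05) / (L_darker + 0.05)
Ratio = (0.24603 + 0.05) / (0.11428 + 0.05) = 0.29603 / 0.16428 ≈ 1.8020
Ratio ≈ 1.80:1


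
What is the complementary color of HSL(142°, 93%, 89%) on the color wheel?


Complement = opposite side of color wheel = hue + 180°
H' = (142 + 180) mod 360 = 322°
S and L unchanged.
= HSL(322°, 93%, 89%)


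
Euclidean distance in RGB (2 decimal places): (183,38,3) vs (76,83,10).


d = √[(R₁-R₂)² + (G₁-G₂)² + (B₁-B₂)²]
d = √[(183-76)² + (38-83)² + (3-10)²]
d = √[11449 + 2025 + 49]
d = √13523
d ≈ 116.29


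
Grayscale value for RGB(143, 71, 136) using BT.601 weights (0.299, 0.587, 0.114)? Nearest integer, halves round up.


Gray = 0.299×R + 0.587×G + 0.114×B
Gray = 0.299×143 + 0.587×71 + 0.114×136
Gray = 42.757 + 41.677 + 15.504
Gray = 99.938 → round half up → 100
Gray = 100


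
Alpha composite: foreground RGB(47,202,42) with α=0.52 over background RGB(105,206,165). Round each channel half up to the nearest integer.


C = α×F + (1-α)×B, with 1-α = 0.48
R: 0.52×47 + 0.48×105 = 24.44 + 50.40 = 74.84 → 75
G: 0.52×202 + 0.48×206 = 105.04 + 98.88 = 203.92 → 204
B: 0.52×42 + 0.48×165 = 21.84 + 79.20 = 101.04 → 101
= RGB(75, 204, 101)


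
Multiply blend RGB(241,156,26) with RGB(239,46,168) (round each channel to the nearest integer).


Multiply: C = A×B/255, rounded to nearest integer
R: 241×239/255 = 57599/255 ≈ 225.878 → 226
G: 156×46/255 = 7176/255 ≈ 28.141 → 28
B: 26×168/255 = 4368/255 ≈ 17.129 → 17
= RGB(226, 28, 17)


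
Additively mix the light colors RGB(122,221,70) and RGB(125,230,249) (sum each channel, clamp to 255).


Additive: each channel = min(255, C₁+C₂)
R: 122+125 = 247 → 247
G: 221+230 = 451 → 255
B: 70+249 = 319 → 255
= RGB(247, 255, 255)


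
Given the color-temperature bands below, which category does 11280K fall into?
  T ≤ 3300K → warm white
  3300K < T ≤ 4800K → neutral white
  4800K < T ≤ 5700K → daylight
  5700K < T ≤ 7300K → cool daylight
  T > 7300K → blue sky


Temperature: 11280K
11280K > 7300K → blue sky
Classification: blue sky


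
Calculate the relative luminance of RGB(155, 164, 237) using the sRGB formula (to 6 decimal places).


Linearize each channel (sRGB transfer function): c = v/255; c_lin = c/12.92 if c ≤ 0.04045, else ((c+0.055)/1.055)^2.4
  R: 155/255 ≈ 0.607843 > 0.04045 → ((0.607843+0.055)/1.055)^2.4 ≈ 0.327778
  G: 164/255 ≈ 0.643137 > 0.04045 → ((0.643137+0.055)/1.055)^2.4 ≈ 0.371238
  B: 237/255 ≈ 0.929412 > 0.04045 → ((0.929412+0.055)/1.055)^2.4 ≈ 0.846873
R_lin = 0.327778, G_lin = 0.371238, B_lin = 0.846873
L = 0.2126×R + 0.7152×G + 0.0722×B
L = 0.2126×0.327778 + 0.7152×0.371238 + 0.0722×0.846873
L ≈ 0.396339


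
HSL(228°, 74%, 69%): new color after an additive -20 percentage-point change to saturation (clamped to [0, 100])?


Original S = 74%
Adjustment = -20 percentage points
New S = 74 + (-20) = 54
Clamp to [0, 100] → 54
= HSL(228°, 54%, 69%)


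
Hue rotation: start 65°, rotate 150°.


New hue = (H + rotation) mod 360
New hue = (65 + 150) mod 360
= 215 mod 360
= 215°


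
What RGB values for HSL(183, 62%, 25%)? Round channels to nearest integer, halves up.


H=183°, S=0.62, L=0.25
C = (1-|2L-1|)×S = (1-|-0.50|)×0.62 = 0.31
H' = H/60 = 183/60 ≈ 3.0500; X = C×(1-|H' mod 2 - 1|) = 0.2945
m = L - C/2 = 0.25 - 0.155 = 0.095
Sector ⌊H'⌋ = 3 → (R',G',B') = (0.0, 0.2945, 0.31)
RGB = ((R'+m)×255, (G'+m)×255, (B'+m)×255) = (24.225, 99.3225, 103.275)
Round half up → RGB(24, 99, 103)


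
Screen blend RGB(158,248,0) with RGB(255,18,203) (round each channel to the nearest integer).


Screen: C = 255 - (255-A)×(255-B)/255, rounded to nearest integer
R: 255 - (255-158)×(255-255)/255 = 255 - 0/255 ≈ 255 - 0.000 = 255.000 → 255
G: 255 - (255-248)×(255-18)/255 = 255 - 1659/255 ≈ 255 - 6.506 = 248.494 → 248
B: 255 - (255-0)×(255-203)/255 = 255 - 13260/255 ≈ 255 - 52.000 = 203.000 → 203
= RGB(255, 248, 203)


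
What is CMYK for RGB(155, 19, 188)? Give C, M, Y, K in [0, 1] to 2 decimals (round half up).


R'=155/255≈0.6078, G'=19/255≈0.0745, B'=188/255≈0.7373
K = 1 - max(R',G',B') = 1 - 188/255 = 67/255 = 0.26274… → 0.26
(1-R'-K)/(1-K) simplifies to (max-R)/max with max = 188:
C = (188-155)/188 = 33/188 = 0.17553… → 0.18
M = (188-19)/188 = 169/188 = 0.89893… → 0.90
Y = (188-188)/188 = 0/188 = 0 → 0.00
= CMYK(0.18, 0.90, 0.00, 0.26)


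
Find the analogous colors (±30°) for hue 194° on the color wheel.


Base hue: 194°
Left analog: (194 - 30) mod 360 = 164°
Right analog: (194 + 30) mod 360 = 224°
Analogous hues = 164° and 224°


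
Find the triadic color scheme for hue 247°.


Triadic: equally spaced at 120° intervals
H1 = 247°
H2 = (247 + 120) mod 360 = 7°
H3 = (247 + 240) mod 360 = 127°
Triadic = 247°, 7°, 127°


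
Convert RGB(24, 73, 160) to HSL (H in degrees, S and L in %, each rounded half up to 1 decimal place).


Normalize: R'=24/255≈0.0941, G'=73/255≈0.2863, B'=160/255≈0.6275
Max=160/255, Min=24/255, Δ=Max-Min=136/255
L = (Max+Min)/2 = (160+24)/510 = 184/510 = 0.36078… → L = 36.1%
L ≤ 0.5 → S = Δ/(Max+Min) = 136/(160+24) = 136/184 = 0.73913… → S = 73.9%
(the 1/255 factors cancel in S and H, so raw channel differences can be used)
Max is B' → H = 60 × ((R-G)/Δ + 4) = 60 × ((24-73)/136 + 4)
  -49/136 + 4 = -0.3602… + 4 = 3.6397…
  H = 60 × 3.6397… = 218.382…° → H = 218.4°
= HSL(218.4°, 73.9%, 36.1%)


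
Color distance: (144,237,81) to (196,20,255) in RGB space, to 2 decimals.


d = √[(R₁-R₂)² + (G₁-G₂)² + (B₁-B₂)²]
d = √[(144-196)² + (237-20)² + (81-255)²]
d = √[2704 + 47089 + 30276]
d = √80069
d ≈ 282.96


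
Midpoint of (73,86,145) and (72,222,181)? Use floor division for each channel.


Midpoint: each channel = ⌊(C₁+C₂)/2⌋
R: ⌊(73+72)/2⌋ = 72
G: ⌊(86+222)/2⌋ = 154
B: ⌊(145+181)/2⌋ = 163
= RGB(72, 154, 163)


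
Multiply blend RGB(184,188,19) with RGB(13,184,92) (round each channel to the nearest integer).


Multiply: C = A×B/255, rounded to nearest integer
R: 184×13/255 = 2392/255 ≈ 9.380 → 9
G: 188×184/255 = 34592/255 ≈ 135.655 → 136
B: 19×92/255 = 1748/255 ≈ 6.855 → 7
= RGB(9, 136, 7)


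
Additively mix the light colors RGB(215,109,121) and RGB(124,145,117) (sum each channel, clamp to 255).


Additive: each channel = min(255, C₁+C₂)
R: 215+124 = 339 → 255
G: 109+145 = 254 → 254
B: 121+117 = 238 → 238
= RGB(255, 254, 238)


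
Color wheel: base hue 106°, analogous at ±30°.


Base hue: 106°
Left analog: (106 - 30) mod 360 = 76°
Right analog: (106 + 30) mod 360 = 136°
Analogous hues = 76° and 136°


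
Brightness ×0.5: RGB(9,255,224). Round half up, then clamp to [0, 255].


Multiply each channel by 0.5, round half up, clamp to [0, 255]
R: 9×0.5 = 4.5 → round → 5
G: 255×0.5 = 127.5 → round → 128
B: 224×0.5 = 112
= RGB(5, 128, 112)


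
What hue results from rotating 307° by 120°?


New hue = (H + rotation) mod 360
New hue = (307 + 120) mod 360
= 427 mod 360
= 67°


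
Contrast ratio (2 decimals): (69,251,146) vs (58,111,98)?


Linearize each sRGB channel c=v/255: c/12.92 if c ≤ 0.04045 else ((c+0.055)/1.055)^2.4
L = 0.2126×R_lin + 0.7152×G_lin + 0.0722×B_lin
Color 1 (69,251,146):
  R=69: 69/255≈0.2706 > 0.04045 → ((0.2706+0.055)/1.055)^2.4 ≈ 0.05951
  G=251: 251/255≈0.9843 > 0.04045 → ((0.9843+0.055)/1.055)^2.4 ≈ 0.96469
  B=146: 146/255≈0.5725 > 0.04045 → ((0.5725+0.055)/1.055)^2.4 ≈ 0.28744
  L1 = 0.2126×0.05951 + 0.7152×0.96469 + 0.0722×0.28744 ≈ 0.72335
Color 2 (58,111,98):
  R=58: 58/255≈0.2275 > 0.04045 → ((0.2275+0.055)/1.055)^2.4 ≈ 0.04231
  G=111: 111/255≈0.4353 > 0.04045 → ((0.4353+0.055)/1.055)^2.4 ≈ 0.15896
  B=98: 98/255≈0.3843 > 0.04045 → ((0.3843+0.055)/1.055)^2.4 ≈ 0.12214
  L2 = 0.2126×0.04231 + 0.7152×0.15896 + 0.0722×0.12214 ≈ 0.13150
Lighter = 0.72335, Darker = 0.13150
Ratio = (L_lighter + 0.05) / (L_darker + 0.05)
Ratio = (0.72335 + 0.05) / (0.13150 + 0.05) = 0.77335 / 0.18150 ≈ 4.2608
Ratio ≈ 4.26:1


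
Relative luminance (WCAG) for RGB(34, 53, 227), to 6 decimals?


Linearize each channel (sRGB transfer function): c = v/255; c_lin = c/12.92 if c ≤ 0.04045, else ((c+0.055)/1.055)^2.4
  R: 34/255 ≈ 0.133333 > 0.04045 → ((0.133333+0.055)/1.055)^2.4 ≈ 0.015996
  G: 53/255 ≈ 0.207843 > 0.04045 → ((0.207843+0.055)/1.055)^2.4 ≈ 0.035601
  B: 227/255 ≈ 0.890196 > 0.04045 → ((0.890196+0.055)/1.055)^2.4 ≈ 0.768151
R_lin = 0.015996, G_lin = 0.035601, B_lin = 0.768151
L = 0.2126×R + 0.7152×G + 0.0722×B
L = 0.2126×0.015996 + 0.7152×0.035601 + 0.0722×0.768151
L ≈ 0.084323


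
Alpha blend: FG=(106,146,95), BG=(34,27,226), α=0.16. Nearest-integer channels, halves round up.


C = α×F + (1-α)×B, with 1-α = 0.84
R: 0.16×106 + 0.84×34 = 16.96 + 28.56 = 45.52 → 46
G: 0.16×146 + 0.84×27 = 23.36 + 22.68 = 46.04 → 46
B: 0.16×95 + 0.84×226 = 15.20 + 189.84 = 205.04 → 205
= RGB(46, 46, 205)


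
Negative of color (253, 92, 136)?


Invert: (255-R, 255-G, 255-B)
R: 255-253 = 2
G: 255-92 = 163
B: 255-136 = 119
= RGB(2, 163, 119)


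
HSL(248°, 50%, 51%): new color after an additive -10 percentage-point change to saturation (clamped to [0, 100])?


Original S = 50%
Adjustment = -10 percentage points
New S = 50 + (-10) = 40
Clamp to [0, 100] → 40
= HSL(248°, 40%, 51%)


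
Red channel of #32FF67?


Color: #32FF67
R = 32 = 50
G = FF = 255
B = 67 = 103
Red = 50


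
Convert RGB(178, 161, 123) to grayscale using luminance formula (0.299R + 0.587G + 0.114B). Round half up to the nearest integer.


Gray = 0.299×R + 0.587×G + 0.114×B
Gray = 0.299×178 + 0.587×161 + 0.114×123
Gray = 53.222 + 94.507 + 14.022
Gray = 161.751 → round half up → 162
Gray = 162


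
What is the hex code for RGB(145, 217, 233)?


R = 145 → 91 (hex)
G = 217 → D9 (hex)
B = 233 → E9 (hex)
Hex = #91D9E9


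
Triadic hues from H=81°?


Triadic: equally spaced at 120° intervals
H1 = 81°
H2 = (81 + 120) mod 360 = 201°
H3 = (81 + 240) mod 360 = 321°
Triadic = 81°, 201°, 321°


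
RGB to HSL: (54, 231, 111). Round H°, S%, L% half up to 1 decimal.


Normalize: R'=54/255≈0.2118, G'=231/255≈0.9059, B'=111/255≈0.4353
Max=231/255, Min=54/255, Δ=Max-Min=177/255
L = (Max+Min)/2 = (231+54)/510 = 285/510 = 0.55882… → L = 55.9%
L > 0.5 → S = Δ/(2-Max-Min) = 177/(510-231-54) = 177/225 = 0.78666… → S = 78.7%
(the 1/255 factors cancel in S and H, so raw channel differences can be used)
Max is G' → H = 60 × ((B-R)/Δ + 2) = 60 × ((111-54)/177 + 2)
  57/177 + 2 = 0.3220… + 2 = 2.3220…
  H = 60 × 2.3220… = 139.322…° → H = 139.3°
= HSL(139.3°, 78.7%, 55.9%)


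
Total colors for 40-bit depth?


Colors = 2^bits = 2^40
= 1,099,511,627,776 colors


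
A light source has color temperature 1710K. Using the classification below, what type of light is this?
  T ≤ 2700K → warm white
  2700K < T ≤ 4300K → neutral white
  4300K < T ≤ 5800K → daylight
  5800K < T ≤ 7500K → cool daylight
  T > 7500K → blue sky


Temperature: 1710K
1710K ≤ 2700K → warm white
Classification: warm white


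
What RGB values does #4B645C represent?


4B → 75 (R)
64 → 100 (G)
5C → 92 (B)
= RGB(75, 100, 92)


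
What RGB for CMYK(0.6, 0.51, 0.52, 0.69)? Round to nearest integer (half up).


R = 255 × (1-C) × (1-K) = 255 × 0.40 × 0.31 = 31.62 → 32
G = 255 × (1-M) × (1-K) = 255 × 0.49 × 0.31 = 38.7345 → 39
B = 255 × (1-Y) × (1-K) = 255 × 0.48 × 0.31 = 37.944 → 38
= RGB(32, 39, 38)


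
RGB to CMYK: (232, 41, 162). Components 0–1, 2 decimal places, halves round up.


R'=232/255≈0.9098, G'=41/255≈0.1608, B'=162/255≈0.6353
K = 1 - max(R',G',B') = 1 - 232/255 = 23/255 = 0.09019… → 0.09
(1-R'-K)/(1-K) simplifies to (max-R)/max with max = 232:
C = (232-232)/232 = 0/232 = 0 → 0.00
M = (232-41)/232 = 191/232 = 0.82327… → 0.82
Y = (232-162)/232 = 70/232 = 0.30172… → 0.30
= CMYK(0.00, 0.82, 0.30, 0.09)


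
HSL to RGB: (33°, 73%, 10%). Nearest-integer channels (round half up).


H=33°, S=0.73, L=0.10
C = (1-|2L-1|)×S = (1-|-0.80|)×0.73 = 0.146
H' = H/60 = 33/60 ≈ 0.5500; X = C×(1-|H' mod 2 - 1|) = 0.0803
m = L - C/2 = 0.10 - 0.073 = 0.027
Sector ⌊H'⌋ = 0 → (R',G',B') = (0.146, 0.0803, 0.0)
RGB = ((R'+m)×255, (G'+m)×255, (B'+m)×255) = (44.115, 27.3615, 6.885)
Round half up → RGB(44, 27, 7)


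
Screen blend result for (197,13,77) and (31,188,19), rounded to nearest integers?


Screen: C = 255 - (255-A)×(255-B)/255, rounded to nearest integer
R: 255 - (255-197)×(255-31)/255 = 255 - 12992/255 ≈ 255 - 50.949 = 204.051 → 204
G: 255 - (255-13)×(255-188)/255 = 255 - 16214/255 ≈ 255 - 63.584 = 191.416 → 191
B: 255 - (255-77)×(255-19)/255 = 255 - 42008/255 ≈ 255 - 164.737 = 90.263 → 90
= RGB(204, 191, 90)


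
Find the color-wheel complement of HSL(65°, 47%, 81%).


Complement = opposite side of color wheel = hue + 180°
H' = (65 + 180) mod 360 = 245°
S and L unchanged.
= HSL(245°, 47%, 81%)


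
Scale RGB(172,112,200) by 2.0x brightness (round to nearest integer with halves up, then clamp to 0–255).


Multiply each channel by 2.0, round half up, clamp to [0, 255]
R: 172×2.0 = 344 → clamp → 255
G: 112×2.0 = 224
B: 200×2.0 = 400 → clamp → 255
= RGB(255, 224, 255)


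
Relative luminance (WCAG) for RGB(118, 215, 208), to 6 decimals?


Linearize each channel (sRGB transfer function): c = v/255; c_lin = c/12.92 if c ≤ 0.04045, else ((c+0.055)/1.055)^2.4
  R: 118/255 ≈ 0.462745 > 0.04045 → ((0.462745+0.055)/1.055)^2.4 ≈ 0.181164
  G: 215/255 ≈ 0.843137 > 0.04045 → ((0.843137+0.055)/1.055)^2.4 ≈ 0.679542
  B: 208/255 ≈ 0.815686 > 0.04045 → ((0.815686+0.055)/1.055)^2.4 ≈ 0.630757
R_lin = 0.181164, G_lin = 0.679542, B_lin = 0.630757
L = 0.2126×R + 0.7152×G + 0.0722×B
L = 0.2126×0.181164 + 0.7152×0.679542 + 0.0722×0.630757
L ≈ 0.570065


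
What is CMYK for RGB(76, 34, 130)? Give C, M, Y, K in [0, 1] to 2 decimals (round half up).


R'=76/255≈0.2980, G'=34/255≈0.1333, B'=130/255≈0.5098
K = 1 - max(R',G',B') = 1 - 130/255 = 125/255 = 0.49019… → 0.49
(1-R'-K)/(1-K) simplifies to (max-R)/max with max = 130:
C = (130-76)/130 = 54/130 = 0.41538… → 0.42
M = (130-34)/130 = 96/130 = 0.73846… → 0.74
Y = (130-130)/130 = 0/130 = 0 → 0.00
= CMYK(0.42, 0.74, 0.00, 0.49)


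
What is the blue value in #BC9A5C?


Color: #BC9A5C
R = BC = 188
G = 9A = 154
B = 5C = 92
Blue = 92


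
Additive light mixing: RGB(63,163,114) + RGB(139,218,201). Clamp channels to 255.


Additive: each channel = min(255, C₁+C₂)
R: 63+139 = 202 → 202
G: 163+218 = 381 → 255
B: 114+201 = 315 → 255
= RGB(202, 255, 255)


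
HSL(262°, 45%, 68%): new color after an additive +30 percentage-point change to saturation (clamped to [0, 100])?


Original S = 45%
Adjustment = +30 percentage points
New S = 45 + (30) = 75
Clamp to [0, 100] → 75
= HSL(262°, 75%, 68%)


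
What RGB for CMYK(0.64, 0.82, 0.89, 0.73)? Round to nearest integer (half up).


R = 255 × (1-C) × (1-K) = 255 × 0.36 × 0.27 = 24.786 → 25
G = 255 × (1-M) × (1-K) = 255 × 0.18 × 0.27 = 12.393 → 12
B = 255 × (1-Y) × (1-K) = 255 × 0.11 × 0.27 = 7.5735 → 8
= RGB(25, 12, 8)


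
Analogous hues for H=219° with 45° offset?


Base hue: 219°
Left analog: (219 - 45) mod 360 = 174°
Right analog: (219 + 45) mod 360 = 264°
Analogous hues = 174° and 264°


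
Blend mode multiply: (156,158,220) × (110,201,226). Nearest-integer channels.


Multiply: C = A×B/255, rounded to nearest integer
R: 156×110/255 = 17160/255 ≈ 67.294 → 67
G: 158×201/255 = 31758/255 ≈ 124.541 → 125
B: 220×226/255 = 49720/255 ≈ 194.980 → 195
= RGB(67, 125, 195)


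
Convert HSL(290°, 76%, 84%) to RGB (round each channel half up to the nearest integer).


H=290°, S=0.76, L=0.84
C = (1-|2L-1|)×S = (1-|0.68|)×0.76 = 0.2432
H' = H/60 = 290/60 ≈ 4.8333; X = C×(1-|H' mod 2 - 1|) ≈ 0.2027
m = L - C/2 = 0.84 - 0.1216 = 0.7184
Sector ⌊H'⌋ = 4 → (R',G',B') = (≈0.2027, 0.0, 0.2432)
RGB = ((R'+m)×255, (G'+m)×255, (B'+m)×255) = (234.872, 183.192, 245.208)
Round half up → RGB(235, 183, 245)


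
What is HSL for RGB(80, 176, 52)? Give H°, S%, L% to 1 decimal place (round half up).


Normalize: R'=80/255≈0.3137, G'=176/255≈0.6902, B'=52/255≈0.2039
Max=176/255, Min=52/255, Δ=Max-Min=124/255
L = (Max+Min)/2 = (176+52)/510 = 228/510 = 0.44705… → L = 44.7%
L ≤ 0.5 → S = Δ/(Max+Min) = 124/(176+52) = 124/228 = 0.54385… → S = 54.4%
(the 1/255 factors cancel in S and H, so raw channel differences can be used)
Max is G' → H = 60 × ((B-R)/Δ + 2) = 60 × ((52-80)/124 + 2)
  -28/124 + 2 = -0.2258… + 2 = 1.7741…
  H = 60 × 1.7741… = 106.451…° → H = 106.5°
= HSL(106.5°, 54.4%, 44.7%)


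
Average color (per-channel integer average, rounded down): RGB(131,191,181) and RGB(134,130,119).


Midpoint: each channel = ⌊(C₁+C₂)/2⌋
R: ⌊(131+134)/2⌋ = 132
G: ⌊(191+130)/2⌋ = 160
B: ⌊(181+119)/2⌋ = 150
= RGB(132, 160, 150)


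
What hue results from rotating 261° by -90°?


New hue = (H + rotation) mod 360
New hue = (261 -90) mod 360
= 171 mod 360
= 171°


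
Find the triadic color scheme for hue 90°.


Triadic: equally spaced at 120° intervals
H1 = 90°
H2 = (90 + 120) mod 360 = 210°
H3 = (90 + 240) mod 360 = 330°
Triadic = 90°, 210°, 330°


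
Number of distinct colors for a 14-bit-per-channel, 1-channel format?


Total bits = 14 bits/channel × 1 channels = 14 bits
Distinct colors = 2^14
= 16,384 colors


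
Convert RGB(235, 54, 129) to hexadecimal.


R = 235 → EB (hex)
G = 54 → 36 (hex)
B = 129 → 81 (hex)
Hex = #EB3681


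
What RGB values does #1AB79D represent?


1A → 26 (R)
B7 → 183 (G)
9D → 157 (B)
= RGB(26, 183, 157)


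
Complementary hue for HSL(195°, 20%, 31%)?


Complement = opposite side of color wheel = hue + 180°
H' = (195 + 180) mod 360 = 15°
S and L unchanged.
= HSL(15°, 20%, 31%)


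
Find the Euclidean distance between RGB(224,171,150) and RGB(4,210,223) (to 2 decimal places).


d = √[(R₁-R₂)² + (G₁-G₂)² + (B₁-B₂)²]
d = √[(224-4)² + (171-210)² + (150-223)²]
d = √[48400 + 1521 + 5329]
d = √55250
d ≈ 235.05


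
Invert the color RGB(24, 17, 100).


Invert: (255-R, 255-G, 255-B)
R: 255-24 = 231
G: 255-17 = 238
B: 255-100 = 155
= RGB(231, 238, 155)


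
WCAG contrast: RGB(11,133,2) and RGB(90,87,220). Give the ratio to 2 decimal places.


Linearize each sRGB channel c=v/255: c/12.92 if c ≤ 0.04045 else ((c+0.055)/1.055)^2.4
L = 0.2126×R_lin + 0.7152×G_lin + 0.0722×B_lin
Color 1 (11,133,2):
  R=11: 11/255≈0.0431 > 0.04045 → ((0.0431+0.055)/1.055)^2.4 ≈ 0.00335
  G=133: 133/255≈0.5216 > 0.04045 → ((0.5216+0.055)/1.055)^2.4 ≈ 0.23455
  B=2: 2/255≈0.0078 ≤ 0.04045 → 0.0078/12.92 ≈ 0.00061
  L1 = 0.2126×0.00335 + 0.7152×0.23455 + 0.0722×0.00061 ≈ 0.16851
Color 2 (90,87,220):
  R=90: 90/255≈0.3529 > 0.04045 → ((0.3529+0.055)/1.055)^2.4 ≈ 0.10224
  G=87: 87/255≈0.3412 > 0.04045 → ((0.3412+0.055)/1.055)^2.4 ≈ 0.09531
  B=220: 220/255≈0.8627 > 0.04045 → ((0.8627+0.055)/1.055)^2.4 ≈ 0.71569
  L2 = 0.2126×0.10224 + 0.7152×0.09531 + 0.0722×0.71569 ≈ 0.14157
Lighter = 0.16851, Darker = 0.14157
Ratio = (L_lighter + 0.05) / (L_darker + 0.05)
Ratio = (0.16851 + 0.05) / (0.14157 + 0.05) = 0.21851 / 0.19157 ≈ 1.1406
Ratio ≈ 1.14:1


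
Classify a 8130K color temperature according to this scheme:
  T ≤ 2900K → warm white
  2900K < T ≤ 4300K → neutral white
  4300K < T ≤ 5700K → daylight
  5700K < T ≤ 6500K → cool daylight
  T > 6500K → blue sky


Temperature: 8130K
8130K > 6500K → blue sky
Classification: blue sky


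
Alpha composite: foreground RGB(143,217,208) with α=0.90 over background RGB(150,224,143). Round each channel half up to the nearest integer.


C = α×F + (1-α)×B, with 1-α = 0.10
R: 0.90×143 + 0.10×150 = 128.70 + 15.00 = 143.70 → 144
G: 0.90×217 + 0.10×224 = 195.30 + 22.40 = 217.70 → 218
B: 0.90×208 + 0.10×143 = 187.20 + 14.30 = 201.50 → 202
= RGB(144, 218, 202)


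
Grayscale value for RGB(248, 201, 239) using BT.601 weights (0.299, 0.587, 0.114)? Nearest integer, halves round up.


Gray = 0.299×R + 0.587×G + 0.114×B
Gray = 0.299×248 + 0.587×201 + 0.114×239
Gray = 74.152 + 117.987 + 27.246
Gray = 219.385 → round half up → 219
Gray = 219


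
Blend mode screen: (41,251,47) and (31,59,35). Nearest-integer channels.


Screen: C = 255 - (255-A)×(255-B)/255, rounded to nearest integer
R: 255 - (255-41)×(255-31)/255 = 255 - 47936/255 ≈ 255 - 187.984 = 67.016 → 67
G: 255 - (255-251)×(255-59)/255 = 255 - 784/255 ≈ 255 - 3.075 = 251.925 → 252
B: 255 - (255-47)×(255-35)/255 = 255 - 45760/255 ≈ 255 - 179.451 = 75.549 → 76
= RGB(67, 252, 76)


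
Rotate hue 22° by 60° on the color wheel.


New hue = (H + rotation) mod 360
New hue = (22 + 60) mod 360
= 82 mod 360
= 82°


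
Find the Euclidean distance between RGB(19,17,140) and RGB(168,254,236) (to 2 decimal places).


d = √[(R₁-R₂)² + (G₁-G₂)² + (B₁-B₂)²]
d = √[(19-168)² + (17-254)² + (140-236)²]
d = √[22201 + 56169 + 9216]
d = √87586
d ≈ 295.95


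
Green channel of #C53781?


Color: #C53781
R = C5 = 197
G = 37 = 55
B = 81 = 129
Green = 55


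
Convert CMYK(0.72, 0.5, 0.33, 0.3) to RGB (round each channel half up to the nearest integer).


R = 255 × (1-C) × (1-K) = 255 × 0.28 × 0.70 = 49.98 → 50
G = 255 × (1-M) × (1-K) = 255 × 0.50 × 0.70 = 89.25 → 89
B = 255 × (1-Y) × (1-K) = 255 × 0.67 × 0.70 = 119.595 → 120
= RGB(50, 89, 120)


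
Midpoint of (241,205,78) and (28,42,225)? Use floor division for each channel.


Midpoint: each channel = ⌊(C₁+C₂)/2⌋
R: ⌊(241+28)/2⌋ = 134
G: ⌊(205+42)/2⌋ = 123
B: ⌊(78+225)/2⌋ = 151
= RGB(134, 123, 151)


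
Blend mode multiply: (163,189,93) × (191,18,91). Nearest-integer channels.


Multiply: C = A×B/255, rounded to nearest integer
R: 163×191/255 = 31133/255 ≈ 122.090 → 122
G: 189×18/255 = 3402/255 ≈ 13.341 → 13
B: 93×91/255 = 8463/255 ≈ 33.188 → 33
= RGB(122, 13, 33)


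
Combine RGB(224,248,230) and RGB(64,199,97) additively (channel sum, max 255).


Additive: each channel = min(255, C₁+C₂)
R: 224+64 = 288 → 255
G: 248+199 = 447 → 255
B: 230+97 = 327 → 255
= RGB(255, 255, 255)


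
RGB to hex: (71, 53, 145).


R = 71 → 47 (hex)
G = 53 → 35 (hex)
B = 145 → 91 (hex)
Hex = #473591


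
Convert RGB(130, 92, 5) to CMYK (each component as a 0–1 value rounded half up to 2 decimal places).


R'=130/255≈0.5098, G'=92/255≈0.3608, B'=5/255≈0.0196
K = 1 - max(R',G',B') = 1 - 130/255 = 125/255 = 0.49019… → 0.49
(1-R'-K)/(1-K) simplifies to (max-R)/max with max = 130:
C = (130-130)/130 = 0/130 = 0 → 0.00
M = (130-92)/130 = 38/130 = 0.29230… → 0.29
Y = (130-5)/130 = 125/130 = 0.96153… → 0.96
= CMYK(0.00, 0.29, 0.96, 0.49)


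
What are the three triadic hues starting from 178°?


Triadic: equally spaced at 120° intervals
H1 = 178°
H2 = (178 + 120) mod 360 = 298°
H3 = (178 + 240) mod 360 = 58°
Triadic = 178°, 298°, 58°


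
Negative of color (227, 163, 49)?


Invert: (255-R, 255-G, 255-B)
R: 255-227 = 28
G: 255-163 = 92
B: 255-49 = 206
= RGB(28, 92, 206)


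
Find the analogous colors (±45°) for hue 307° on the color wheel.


Base hue: 307°
Left analog: (307 - 45) mod 360 = 262°
Right analog: (307 + 45) mod 360 = 352°
Analogous hues = 262° and 352°


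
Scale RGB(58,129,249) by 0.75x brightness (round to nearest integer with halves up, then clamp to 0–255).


Multiply each channel by 0.75, round half up, clamp to [0, 255]
R: 58×0.75 = 43.5 → round → 44
G: 129×0.75 = 96.75 → round → 97
B: 249×0.75 = 186.75 → round → 187
= RGB(44, 97, 187)
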